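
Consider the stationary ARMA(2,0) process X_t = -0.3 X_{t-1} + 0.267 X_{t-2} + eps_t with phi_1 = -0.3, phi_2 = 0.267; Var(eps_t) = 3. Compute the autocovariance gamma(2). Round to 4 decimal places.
\gamma(2) = 1.5125

Multiply the model equation by X_{t-k} and take expectations. With theta_0 = psi_0 = 1 and psi_j the MA(infinity) weights, this gives
  gamma(k) - sum_i phi_i gamma(k-i) = c_k,
  c_k = sigma^2 * sum_{j=k..q} theta_j psi_{j-k}   (c_k = 0 for k > q),
using gamma(-m) = gamma(m).
Pure AR (q = 0): c_0 = sigma^2 = 3, c_k = 0 for k >= 1.
Equations for k = 0, 1, 2 (AR order 2, c_2 = 0):
  (E0) gamma(0) = phi_1 gamma(1) + phi_2 gamma(2) + c_0
  (E1) gamma(1) = phi_1 gamma(0) + phi_2 gamma(1) + c_1
  (E2) gamma(2) = phi_1 gamma(1) + phi_2 gamma(0)
From (E1): gamma(1) = A gamma(0) + B with
  A = phi_1 / (1 - phi_2) = -0.3 / 0.733 = -0.409277,   B = c_1 / (1 - phi_2) = 0 / 0.733 = 0.
Insert (E2) into (E0): gamma(0) (1 - phi_2^2) = phi_1 (1 + phi_2) gamma(1) + c_0.
  phi_1 (1 + phi_2) = (-0.3)(1.267) = -0.3801,   1 - phi_2^2 = 0.928711.
Replace gamma(1) by A gamma(0) + B and collect gamma(0):
  gamma(0) [0.928711 - (-0.3801)(-0.409277)] = c_0 = 3
  gamma(0) * 0.773145 = 3
  gamma(0) = 3 / 0.773145 = 3.880256.
  gamma(1) = A gamma(0) = (-0.409277)(3.880256) = -1.588099.
  gamma(2) = phi_1 gamma(1) + phi_2 gamma(0) = (-0.3)(-1.588099) + (0.267)(3.880256) = 1.512458.
Therefore gamma(2) = 1.5125 (to 4 decimal places).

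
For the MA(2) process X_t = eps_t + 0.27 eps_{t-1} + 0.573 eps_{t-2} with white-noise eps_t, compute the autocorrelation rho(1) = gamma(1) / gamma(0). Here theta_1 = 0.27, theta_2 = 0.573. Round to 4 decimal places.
\rho(1) = 0.3031

For an MA(q) process with theta_0 = 1, the autocovariance is
  gamma(k) = sigma^2 * sum_{i=0..q-k} theta_i * theta_{i+k},
and rho(k) = gamma(k) / gamma(0). Sigma^2 cancels.
  numerator   = (1)*(0.27) + (0.27)*(0.573) = 0.42471.
  denominator = (1)^2 + (0.27)^2 + (0.573)^2 = 1.401229.
  rho(1) = 0.42471 / 1.401229 = 0.3031.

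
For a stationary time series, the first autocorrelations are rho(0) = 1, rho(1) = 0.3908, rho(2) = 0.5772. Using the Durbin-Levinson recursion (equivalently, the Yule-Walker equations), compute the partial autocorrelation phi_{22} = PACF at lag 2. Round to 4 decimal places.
\phi_{22} = 0.5010

The PACF at lag k is phi_{kk}, the last component of the solution
to the Yule-Walker system G_k phi = r_k where
  (G_k)_{ij} = rho(|i - j|), (r_k)_i = rho(i), i,j = 1..k.
Equivalently, Durbin-Levinson gives phi_{kk} iteratively:
  phi_{11} = rho(1)
  phi_{kk} = [rho(k) - sum_{j=1..k-1} phi_{k-1,j} rho(k-j)]
            / [1 - sum_{j=1..k-1} phi_{k-1,j} rho(j)],
  phi_{k,j} = phi_{k-1,j} - phi_{kk} phi_{k-1,k-j},  j = 1..k-1.
Step k = 1:
  phi_11 = rho(1) = 0.3908.
Step k = 2:
  phi_22 = [rho(2) - phi_11 rho(1)] / [1 - phi_11 rho(1)] = [0.5772 - (0.3908)(0.3908)] / [1 - (0.3908)(0.3908)]
         = 0.42447536 / 0.84727536 = 0.501.
Therefore phi_{22} = 0.5010.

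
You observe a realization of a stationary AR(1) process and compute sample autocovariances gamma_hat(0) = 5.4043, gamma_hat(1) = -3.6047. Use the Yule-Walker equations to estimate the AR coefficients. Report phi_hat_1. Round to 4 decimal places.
\hat\phi_{1} = -0.6670

The Yule-Walker equations for an AR(p) process read, in matrix form,
  Gamma_p phi = r_p,   with   (Gamma_p)_{ij} = gamma(|i - j|),
                       (r_p)_i = gamma(i),   i,j = 1..p.
Substitute the sample gammas (Toeplitz matrix and right-hand side of size 1):
  Gamma_p = [[5.4043]]
  r_p     = [-3.6047]
With p = 1 this is the single equation gamma(0) phi_1 = gamma(1):
  phi_hat_1 = gamma(1) / gamma(0) = -3.6047 / 5.4043 = -0.6670.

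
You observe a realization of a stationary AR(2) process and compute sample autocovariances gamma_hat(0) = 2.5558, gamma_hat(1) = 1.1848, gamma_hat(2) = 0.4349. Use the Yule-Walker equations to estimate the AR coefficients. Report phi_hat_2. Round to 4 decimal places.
\hat\phi_{2} = -0.0570

The Yule-Walker equations for an AR(p) process read, in matrix form,
  Gamma_p phi = r_p,   with   (Gamma_p)_{ij} = gamma(|i - j|),
                       (r_p)_i = gamma(i),   i,j = 1..p.
Substitute the sample gammas (Toeplitz matrix and right-hand side of size 2):
  Gamma_p = [[2.5558, 1.1848], [1.1848, 2.5558]]
  r_p     = [1.1848, 0.4349]
Written out:
  2.5558 phi_1 + 1.1848 phi_2 = 1.1848
  1.1848 phi_1 + 2.5558 phi_2 = 0.4349
Solve by Cramer's rule:
  det = gamma(0)^2 - gamma(1)^2 = (2.5558)^2 - (1.1848)^2 = 6.53211364 - 1.40375104 = 5.1283626
  phi_hat_1 = [gamma(1) gamma(0) - gamma(1) gamma(2)] / det = [(1.1848)(2.5558) - (1.1848)(0.4349)] / 5.1283626 = 2.51284232 / 5.1283626 = 0.49
  phi_hat_2 = [gamma(0) gamma(2) - gamma(1)^2] / det = [(2.5558)(0.4349) - (1.1848)^2] / 5.1283626 = -0.29223362 / 5.1283626 = -0.057
So phi_hat = [0.4900, -0.0570].
Therefore phi_hat_2 = -0.0570.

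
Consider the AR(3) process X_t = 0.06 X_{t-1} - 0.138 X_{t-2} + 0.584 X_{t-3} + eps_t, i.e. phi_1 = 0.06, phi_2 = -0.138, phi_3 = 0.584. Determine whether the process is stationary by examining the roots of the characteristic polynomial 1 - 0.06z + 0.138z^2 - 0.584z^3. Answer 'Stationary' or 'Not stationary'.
\text{Stationary}

The AR(p) characteristic polynomial is P(z) = 1 - 0.06z + 0.138z^2 - 0.584z^3.
Stationarity requires all roots to lie outside the unit circle, i.e. |z| > 1 for every root.
Degree 3: look for a simple real root z0 first, then factor out (1 - z/z0) and solve the remaining quadratic.
Testing z0 = 1.25: P(1.25) = 1 + (-0.06)(1.25) + (0.138)(1.25)^2 + (-0.584)(1.25)^3
  = 1 + (-0.075) + (0.215625) + (-1.140625) = 0.  So z_0 = 1.25 is a root, |z_0| = 1.25.
Divide out the factor (1 - 0.8 z) = (1 - z/z0) (since 1/z0 = 0.8):
  P(z) = (1 - 0.8 z)(1 + (0.74) z + (0.73) z^2)
  [check: z-coef 0.74 - (0.8) = -0.06; z^2-coef 0.73 - (0.8)(0.74) = 0.138; z^3-coef -(0.8)(0.73) = -0.584.]
Remaining roots from the quadratic factor 1 + (0.74) z + (0.73) z^2:
  Set 1 + (0.74) z + (0.73) z^2 = 0, i.e. a z^2 + b z + c = 0 with a = 0.73, b = 0.74, c = 1.
  Discriminant D = b^2 - 4ac = (0.74)^2 - 4*(0.73)*1 = 0.5476 - (2.92) = -2.3724.
  D < 0, so the roots are the complex-conjugate pair z = (-b +/- i sqrt(-D)) / (2a) = -0.5068 +/- 1.055i.
  For a conjugate pair |z|^2 = z * conj(z) = (product of roots) = c/a = 1/(0.73) = 1.369863, so |z| = sqrt(1.369863) = 1.1704 for both roots.
Moduli of all roots: 1.2500, 1.1704, 1.1704.
All moduli strictly greater than 1? Yes.
Verdict: Stationary.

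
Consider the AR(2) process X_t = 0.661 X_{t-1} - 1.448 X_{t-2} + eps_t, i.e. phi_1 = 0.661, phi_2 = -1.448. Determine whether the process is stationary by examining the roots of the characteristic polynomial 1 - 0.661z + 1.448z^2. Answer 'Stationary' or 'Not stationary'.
\text{Not stationary}

The AR(p) characteristic polynomial is P(z) = 1 - 0.661z + 1.448z^2.
Stationarity requires all roots to lie outside the unit circle, i.e. |z| > 1 for every root.
Set 1 + (-0.661) z + (1.448) z^2 = 0, i.e. a z^2 + b z + c = 0 with a = 1.448, b = -0.661, c = 1.
Discriminant D = b^2 - 4ac = (-0.661)^2 - 4*(1.448)*1 = 0.436921 - (5.792) = -5.355079.
D < 0, so the roots are the complex-conjugate pair z = (-b +/- i sqrt(-D)) / (2a) = 0.2282 +/- 0.7991i.
For a conjugate pair |z|^2 = z * conj(z) = (product of roots) = c/a = 1/(1.448) = 0.690608, so |z| = sqrt(0.690608) = 0.831 for both roots.
Moduli of all roots: 0.8310, 0.8310.
All moduli strictly greater than 1? No.
Verdict: Not stationary.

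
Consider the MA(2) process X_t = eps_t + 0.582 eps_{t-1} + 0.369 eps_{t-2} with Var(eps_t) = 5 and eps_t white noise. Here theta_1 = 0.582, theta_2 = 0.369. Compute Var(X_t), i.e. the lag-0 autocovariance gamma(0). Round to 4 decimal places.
\gamma(0) = 7.3744

For an MA(q) process X_t = eps_t + sum_i theta_i eps_{t-i} with
Var(eps_t) = sigma^2, the variance is
  gamma(0) = sigma^2 * (1 + sum_i theta_i^2).
  sum_i theta_i^2 = (0.582)^2 + (0.369)^2 = 0.338724 + 0.136161 = 0.474885.
  gamma(0) = 5 * (1 + 0.474885) = 5 * 1.474885 = 7.374425, which rounds to 7.3744.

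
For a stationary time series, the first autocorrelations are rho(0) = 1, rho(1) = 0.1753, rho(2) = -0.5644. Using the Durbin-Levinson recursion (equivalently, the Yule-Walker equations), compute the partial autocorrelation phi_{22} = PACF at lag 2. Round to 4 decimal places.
\phi_{22} = -0.6140

The PACF at lag k is phi_{kk}, the last component of the solution
to the Yule-Walker system G_k phi = r_k where
  (G_k)_{ij} = rho(|i - j|), (r_k)_i = rho(i), i,j = 1..k.
Equivalently, Durbin-Levinson gives phi_{kk} iteratively:
  phi_{11} = rho(1)
  phi_{kk} = [rho(k) - sum_{j=1..k-1} phi_{k-1,j} rho(k-j)]
            / [1 - sum_{j=1..k-1} phi_{k-1,j} rho(j)],
  phi_{k,j} = phi_{k-1,j} - phi_{kk} phi_{k-1,k-j},  j = 1..k-1.
Step k = 1:
  phi_11 = rho(1) = 0.1753.
Step k = 2:
  phi_22 = [rho(2) - phi_11 rho(1)] / [1 - phi_11 rho(1)] = [-0.5644 - (0.1753)(0.1753)] / [1 - (0.1753)(0.1753)]
         = -0.59513009 / 0.96926991 = -0.614.
Therefore phi_{22} = -0.6140.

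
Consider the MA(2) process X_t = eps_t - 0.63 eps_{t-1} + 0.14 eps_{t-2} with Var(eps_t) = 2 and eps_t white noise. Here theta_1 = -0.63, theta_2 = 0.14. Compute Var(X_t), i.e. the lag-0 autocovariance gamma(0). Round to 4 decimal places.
\gamma(0) = 2.8330

For an MA(q) process X_t = eps_t + sum_i theta_i eps_{t-i} with
Var(eps_t) = sigma^2, the variance is
  gamma(0) = sigma^2 * (1 + sum_i theta_i^2).
  sum_i theta_i^2 = (-0.63)^2 + (0.14)^2 = 0.3969 + 0.0196 = 0.4165.
  gamma(0) = 2 * (1 + 0.4165) = 2 * 1.4165 = 2.833, which rounds to 2.8330.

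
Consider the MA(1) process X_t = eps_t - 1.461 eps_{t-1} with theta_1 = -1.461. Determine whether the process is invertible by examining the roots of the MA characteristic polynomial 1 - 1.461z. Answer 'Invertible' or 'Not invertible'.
\text{Not invertible}

The MA(q) characteristic polynomial is P(z) = 1 - 1.461z.
Invertibility requires all roots to lie outside the unit circle, i.e. |z| > 1 for every root.
This is linear in z: 1 + (-1.461) z = 0  =>  z = -1/(-1.461) = 0.684463,  |z| = 0.684463.
Moduli of all roots: 0.6845.
All moduli strictly greater than 1? No.
Verdict: Not invertible.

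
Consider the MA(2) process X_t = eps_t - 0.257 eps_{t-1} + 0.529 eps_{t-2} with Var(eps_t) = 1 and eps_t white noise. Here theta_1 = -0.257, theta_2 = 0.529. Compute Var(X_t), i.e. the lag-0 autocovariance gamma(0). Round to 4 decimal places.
\gamma(0) = 1.3459

For an MA(q) process X_t = eps_t + sum_i theta_i eps_{t-i} with
Var(eps_t) = sigma^2, the variance is
  gamma(0) = sigma^2 * (1 + sum_i theta_i^2).
  sum_i theta_i^2 = (-0.257)^2 + (0.529)^2 = 0.066049 + 0.279841 = 0.34589.
  gamma(0) = 1 * (1 + 0.34589) = 1 * 1.34589 = 1.34589, which rounds to 1.3459.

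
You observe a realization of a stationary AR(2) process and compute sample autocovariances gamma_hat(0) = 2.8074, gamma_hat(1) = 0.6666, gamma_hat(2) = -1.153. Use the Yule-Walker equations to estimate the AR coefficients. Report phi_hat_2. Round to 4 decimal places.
\hat\phi_{2} = -0.4950

The Yule-Walker equations for an AR(p) process read, in matrix form,
  Gamma_p phi = r_p,   with   (Gamma_p)_{ij} = gamma(|i - j|),
                       (r_p)_i = gamma(i),   i,j = 1..p.
Substitute the sample gammas (Toeplitz matrix and right-hand side of size 2):
  Gamma_p = [[2.8074, 0.6666], [0.6666, 2.8074]]
  r_p     = [0.6666, -1.153]
Written out:
  2.8074 phi_1 + 0.6666 phi_2 = 0.6666
  0.6666 phi_1 + 2.8074 phi_2 = -1.153
Solve by Cramer's rule:
  det = gamma(0)^2 - gamma(1)^2 = (2.8074)^2 - (0.6666)^2 = 7.88149476 - 0.44435556 = 7.4371392
  phi_hat_1 = [gamma(1) gamma(0) - gamma(1) gamma(2)] / det = [(0.6666)(2.8074) - (0.6666)(-1.153)] / 7.4371392 = 2.64000264 / 7.4371392 = 0.355
  phi_hat_2 = [gamma(0) gamma(2) - gamma(1)^2] / det = [(2.8074)(-1.153) - (0.6666)^2] / 7.4371392 = -3.68128776 / 7.4371392 = -0.495
So phi_hat = [0.3550, -0.4950].
Therefore phi_hat_2 = -0.4950.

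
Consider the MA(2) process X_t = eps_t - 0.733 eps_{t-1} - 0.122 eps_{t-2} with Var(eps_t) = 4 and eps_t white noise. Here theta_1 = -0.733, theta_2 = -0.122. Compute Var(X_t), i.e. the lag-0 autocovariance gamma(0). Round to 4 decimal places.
\gamma(0) = 6.2087

For an MA(q) process X_t = eps_t + sum_i theta_i eps_{t-i} with
Var(eps_t) = sigma^2, the variance is
  gamma(0) = sigma^2 * (1 + sum_i theta_i^2).
  sum_i theta_i^2 = (-0.733)^2 + (-0.122)^2 = 0.537289 + 0.014884 = 0.552173.
  gamma(0) = 4 * (1 + 0.552173) = 4 * 1.552173 = 6.208692, which rounds to 6.2087.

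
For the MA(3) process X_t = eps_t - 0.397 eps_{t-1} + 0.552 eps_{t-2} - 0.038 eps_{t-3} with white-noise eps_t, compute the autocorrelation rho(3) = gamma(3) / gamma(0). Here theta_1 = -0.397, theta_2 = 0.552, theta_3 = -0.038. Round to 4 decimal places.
\rho(3) = -0.0260

For an MA(q) process with theta_0 = 1, the autocovariance is
  gamma(k) = sigma^2 * sum_{i=0..q-k} theta_i * theta_{i+k},
and rho(k) = gamma(k) / gamma(0). Sigma^2 cancels.
  numerator   = (1)*(-0.038) = -0.038.
  denominator = (1)^2 + (-0.397)^2 + (0.552)^2 + (-0.038)^2 = 1.463757.
  rho(3) = -0.038 / 1.463757 = -0.0260.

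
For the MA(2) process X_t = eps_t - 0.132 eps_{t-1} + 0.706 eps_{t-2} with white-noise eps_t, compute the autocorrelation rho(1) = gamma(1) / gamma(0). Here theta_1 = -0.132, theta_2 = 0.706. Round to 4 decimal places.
\rho(1) = -0.1486

For an MA(q) process with theta_0 = 1, the autocovariance is
  gamma(k) = sigma^2 * sum_{i=0..q-k} theta_i * theta_{i+k},
and rho(k) = gamma(k) / gamma(0). Sigma^2 cancels.
  numerator   = (1)*(-0.132) + (-0.132)*(0.706) = -0.225192.
  denominator = (1)^2 + (-0.132)^2 + (0.706)^2 = 1.51586.
  rho(1) = -0.225192 / 1.51586 = -0.1486.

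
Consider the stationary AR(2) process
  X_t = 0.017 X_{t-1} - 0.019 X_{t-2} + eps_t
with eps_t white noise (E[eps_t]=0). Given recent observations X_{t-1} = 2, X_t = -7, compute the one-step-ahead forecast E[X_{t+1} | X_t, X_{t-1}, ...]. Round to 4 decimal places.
E[X_{t+1} \mid \mathcal F_t] = -0.1570

For an AR(p) model X_t = c + sum_i phi_i X_{t-i} + eps_t, the
one-step-ahead conditional mean is
  E[X_{t+1} | X_t, ...] = c + sum_i phi_i X_{t+1-i}.
Substitute known values:
  E[X_{t+1} | ...] = (0.017) * (-7) + (-0.019) * (2)
                   = -0.1570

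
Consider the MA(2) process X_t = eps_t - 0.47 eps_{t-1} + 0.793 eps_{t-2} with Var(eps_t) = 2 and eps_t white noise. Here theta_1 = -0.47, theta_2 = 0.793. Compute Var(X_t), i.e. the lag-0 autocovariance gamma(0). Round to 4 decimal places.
\gamma(0) = 3.6995

For an MA(q) process X_t = eps_t + sum_i theta_i eps_{t-i} with
Var(eps_t) = sigma^2, the variance is
  gamma(0) = sigma^2 * (1 + sum_i theta_i^2).
  sum_i theta_i^2 = (-0.47)^2 + (0.793)^2 = 0.2209 + 0.628849 = 0.849749.
  gamma(0) = 2 * (1 + 0.849749) = 2 * 1.849749 = 3.699498, which rounds to 3.6995.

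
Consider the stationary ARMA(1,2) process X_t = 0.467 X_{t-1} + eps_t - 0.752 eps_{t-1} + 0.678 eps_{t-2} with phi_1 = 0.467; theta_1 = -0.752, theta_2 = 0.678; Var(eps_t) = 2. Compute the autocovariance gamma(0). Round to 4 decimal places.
\gamma(0) = 2.9219

Multiply the model equation by X_{t-k} and take expectations. With theta_0 = psi_0 = 1 and psi_j the MA(infinity) weights, this gives
  gamma(k) - sum_i phi_i gamma(k-i) = c_k,
  c_k = sigma^2 * sum_{j=k..q} theta_j psi_{j-k}   (c_k = 0 for k > q),
using gamma(-m) = gamma(m).
psi-weights needed (psi_j = theta_j + sum_i phi_i psi_{j-i}):
  psi_1 = theta_1 + phi_1 = -0.752 + (0.467) = -0.285
  psi_2 = theta_2 + phi_1 psi_1 = 0.678 + (0.467)(-0.285) = 0.544905
Right-hand sides:
  c_0 = sigma^2 (1 + theta_1 psi_1 + theta_2 psi_2) = 2 * (1 + (-0.752)(-0.285) + (0.678)(0.544905)) = 2 * 1.583766 = 3.167531
  c_1 = sigma^2 (theta_1 + theta_2 psi_1) = 2 * (-0.752 + (0.678)(-0.285)) = -1.89046
  c_2 = sigma^2 theta_2 = 2 * (0.678) = 1.356
Equations for k = 0 and k = 1 (AR order 1):
  gamma(0) = phi_1 gamma(1) + c_0
  gamma(1) = phi_1 gamma(0) + c_1
Substituting the second into the first: gamma(0) (1 - phi_1^2) = c_0 + phi_1 c_1, so
  gamma(0) = (c_0 + phi_1 c_1) / (1 - phi_1^2) = (3.167531 + (0.467)(-1.89046)) / (1 - (0.467)^2) = 2.284686 / 0.781911 = 2.921926.
Therefore gamma(0) = 2.9219 (to 4 decimal places).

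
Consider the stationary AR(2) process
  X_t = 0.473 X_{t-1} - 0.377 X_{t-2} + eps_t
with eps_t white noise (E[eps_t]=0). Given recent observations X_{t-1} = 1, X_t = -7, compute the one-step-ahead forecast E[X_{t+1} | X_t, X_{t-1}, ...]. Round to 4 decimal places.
E[X_{t+1} \mid \mathcal F_t] = -3.6880

For an AR(p) model X_t = c + sum_i phi_i X_{t-i} + eps_t, the
one-step-ahead conditional mean is
  E[X_{t+1} | X_t, ...] = c + sum_i phi_i X_{t+1-i}.
Substitute known values:
  E[X_{t+1} | ...] = (0.473) * (-7) + (-0.377) * (1)
                   = -3.6880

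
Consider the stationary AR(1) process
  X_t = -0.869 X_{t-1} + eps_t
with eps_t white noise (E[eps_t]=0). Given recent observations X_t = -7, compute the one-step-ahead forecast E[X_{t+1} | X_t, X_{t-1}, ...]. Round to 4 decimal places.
E[X_{t+1} \mid \mathcal F_t] = 6.0830

For an AR(p) model X_t = c + sum_i phi_i X_{t-i} + eps_t, the
one-step-ahead conditional mean is
  E[X_{t+1} | X_t, ...] = c + sum_i phi_i X_{t+1-i}.
Substitute known values:
  E[X_{t+1} | ...] = (-0.869) * (-7)
                   = 6.0830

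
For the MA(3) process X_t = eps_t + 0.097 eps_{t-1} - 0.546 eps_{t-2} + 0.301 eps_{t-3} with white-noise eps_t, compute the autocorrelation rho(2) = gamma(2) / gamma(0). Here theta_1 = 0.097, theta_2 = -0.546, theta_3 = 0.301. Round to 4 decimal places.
\rho(2) = -0.3696

For an MA(q) process with theta_0 = 1, the autocovariance is
  gamma(k) = sigma^2 * sum_{i=0..q-k} theta_i * theta_{i+k},
and rho(k) = gamma(k) / gamma(0). Sigma^2 cancels.
  numerator   = (1)*(-0.546) + (0.097)*(0.301) = -0.516803.
  denominator = (1)^2 + (0.097)^2 + (-0.546)^2 + (0.301)^2 = 1.398126.
  rho(2) = -0.516803 / 1.398126 = -0.3696.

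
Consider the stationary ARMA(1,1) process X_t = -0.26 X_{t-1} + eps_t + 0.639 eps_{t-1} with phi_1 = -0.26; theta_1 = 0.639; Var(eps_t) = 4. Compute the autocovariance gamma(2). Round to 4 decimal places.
\gamma(2) = -0.3525

Multiply the model equation by X_{t-k} and take expectations. With theta_0 = psi_0 = 1 and psi_j the MA(infinity) weights, this gives
  gamma(k) - sum_i phi_i gamma(k-i) = c_k,
  c_k = sigma^2 * sum_{j=k..q} theta_j psi_{j-k}   (c_k = 0 for k > q),
using gamma(-m) = gamma(m).
psi-weights needed (psi_j = theta_j + sum_i phi_i psi_{j-i}):
  psi_1 = theta_1 + phi_1 = 0.639 + (-0.26) = 0.379
Right-hand sides:
  c_0 = sigma^2 (1 + theta_1 psi_1) = 4 * (1 + (0.639)(0.379)) = 4 * 1.242181 = 4.968724
  c_1 = sigma^2 theta_1 = 4 * (0.639) = 2.556
  c_2 = 0
Equations for k = 0 and k = 1 (AR order 1):
  gamma(0) = phi_1 gamma(1) + c_0
  gamma(1) = phi_1 gamma(0) + c_1
Substituting the second into the first: gamma(0) (1 - phi_1^2) = c_0 + phi_1 c_1, so
  gamma(0) = (c_0 + phi_1 c_1) / (1 - phi_1^2) = (4.968724 + (-0.26)(2.556)) / (1 - (-0.26)^2) = 4.304164 / 0.9324 = 4.616221.
  gamma(1) = phi_1 gamma(0) + c_1 = (-0.26)(4.616221) + (2.556) = 1.355783.
For k = 2 (> q): gamma(2) = phi_1 gamma(1) = (-0.26)(1.355783) = -0.352503.
Therefore gamma(2) = -0.3525 (to 4 decimal places).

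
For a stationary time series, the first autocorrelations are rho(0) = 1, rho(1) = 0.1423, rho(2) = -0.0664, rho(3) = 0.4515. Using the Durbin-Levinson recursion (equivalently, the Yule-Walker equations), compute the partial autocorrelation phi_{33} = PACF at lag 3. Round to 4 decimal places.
\phi_{33} = 0.4880

The PACF at lag k is phi_{kk}, the last component of the solution
to the Yule-Walker system G_k phi = r_k where
  (G_k)_{ij} = rho(|i - j|), (r_k)_i = rho(i), i,j = 1..k.
Equivalently, Durbin-Levinson gives phi_{kk} iteratively:
  phi_{11} = rho(1)
  phi_{kk} = [rho(k) - sum_{j=1..k-1} phi_{k-1,j} rho(k-j)]
            / [1 - sum_{j=1..k-1} phi_{k-1,j} rho(j)],
  phi_{k,j} = phi_{k-1,j} - phi_{kk} phi_{k-1,k-j},  j = 1..k-1.
Step k = 1:
  phi_11 = rho(1) = 0.1423.
Step k = 2:
  phi_22 = [rho(2) - phi_11 rho(1)] / [1 - phi_11 rho(1)] = [-0.0664 - (0.1423)(0.1423)] / [1 - (0.1423)(0.1423)]
         = -0.08664929 / 0.97975071 = -0.08844.
  Update: phi_21 = phi_11 - phi_22 phi_11 = 0.1423 - (-0.08844)(0.1423) = 0.154885.
Step k = 3:
  phi_33 = [rho(3) - phi_21 rho(2) - phi_22 rho(1)] / [1 - phi_21 rho(1) - phi_22 rho(2)]
    numerator   = 0.4515 - (0.154885)(-0.0664) - (-0.08844)(0.1423) = 0.4743694
    denominator = 1 - (0.154885)(0.1423) - (-0.08844)(-0.0664) = 0.97208743
  phi_33 = 0.4743694 / 0.97208743 = 0.488.
Therefore phi_{33} = 0.4880.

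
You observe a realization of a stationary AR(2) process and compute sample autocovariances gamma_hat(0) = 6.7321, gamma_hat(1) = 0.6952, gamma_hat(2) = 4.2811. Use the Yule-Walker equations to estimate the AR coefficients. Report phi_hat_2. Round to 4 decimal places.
\hat\phi_{2} = 0.6320

The Yule-Walker equations for an AR(p) process read, in matrix form,
  Gamma_p phi = r_p,   with   (Gamma_p)_{ij} = gamma(|i - j|),
                       (r_p)_i = gamma(i),   i,j = 1..p.
Substitute the sample gammas (Toeplitz matrix and right-hand side of size 2):
  Gamma_p = [[6.7321, 0.6952], [0.6952, 6.7321]]
  r_p     = [0.6952, 4.2811]
Written out:
  6.7321 phi_1 + 0.6952 phi_2 = 0.6952
  0.6952 phi_1 + 6.7321 phi_2 = 4.2811
Solve by Cramer's rule:
  det = gamma(0)^2 - gamma(1)^2 = (6.7321)^2 - (0.6952)^2 = 45.32117041 - 0.48330304 = 44.83786737
  phi_hat_1 = [gamma(1) gamma(0) - gamma(1) gamma(2)] / det = [(0.6952)(6.7321) - (0.6952)(4.2811)] / 44.83786737 = 1.7039352 / 44.83786737 = 0.038
  phi_hat_2 = [gamma(0) gamma(2) - gamma(1)^2] / det = [(6.7321)(4.2811) - (0.6952)^2] / 44.83786737 = 28.33749027 / 44.83786737 = 0.632
So phi_hat = [0.0380, 0.6320].
Therefore phi_hat_2 = 0.6320.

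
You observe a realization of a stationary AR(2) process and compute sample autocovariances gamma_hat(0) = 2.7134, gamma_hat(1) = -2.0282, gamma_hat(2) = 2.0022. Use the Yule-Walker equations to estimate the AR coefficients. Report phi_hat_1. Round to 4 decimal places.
\hat\phi_{1} = -0.4440

The Yule-Walker equations for an AR(p) process read, in matrix form,
  Gamma_p phi = r_p,   with   (Gamma_p)_{ij} = gamma(|i - j|),
                       (r_p)_i = gamma(i),   i,j = 1..p.
Substitute the sample gammas (Toeplitz matrix and right-hand side of size 2):
  Gamma_p = [[2.7134, -2.0282], [-2.0282, 2.7134]]
  r_p     = [-2.0282, 2.0022]
Written out:
  2.7134 phi_1 - 2.0282 phi_2 = -2.0282
  -2.0282 phi_1 + 2.7134 phi_2 = 2.0022
Solve by Cramer's rule:
  det = gamma(0)^2 - gamma(1)^2 = (2.7134)^2 - (-2.0282)^2 = 7.36253956 - 4.11359524 = 3.24894432
  phi_hat_1 = [gamma(1) gamma(0) - gamma(1) gamma(2)] / det = [(-2.0282)(2.7134) - (-2.0282)(2.0022)] / 3.24894432 = -1.44245584 / 3.24894432 = -0.444
  phi_hat_2 = [gamma(0) gamma(2) - gamma(1)^2] / det = [(2.7134)(2.0022) - (-2.0282)^2] / 3.24894432 = 1.31917424 / 3.24894432 = 0.406
So phi_hat = [-0.4440, 0.4060].
Therefore phi_hat_1 = -0.4440.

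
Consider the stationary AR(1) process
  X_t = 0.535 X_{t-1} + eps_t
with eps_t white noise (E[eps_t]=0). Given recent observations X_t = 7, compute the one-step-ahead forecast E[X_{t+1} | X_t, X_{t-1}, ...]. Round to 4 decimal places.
E[X_{t+1} \mid \mathcal F_t] = 3.7450

For an AR(p) model X_t = c + sum_i phi_i X_{t-i} + eps_t, the
one-step-ahead conditional mean is
  E[X_{t+1} | X_t, ...] = c + sum_i phi_i X_{t+1-i}.
Substitute known values:
  E[X_{t+1} | ...] = (0.535) * (7)
                   = 3.7450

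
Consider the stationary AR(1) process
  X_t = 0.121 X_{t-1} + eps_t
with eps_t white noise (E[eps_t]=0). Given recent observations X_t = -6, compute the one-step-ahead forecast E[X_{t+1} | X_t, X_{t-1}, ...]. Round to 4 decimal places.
E[X_{t+1} \mid \mathcal F_t] = -0.7260

For an AR(p) model X_t = c + sum_i phi_i X_{t-i} + eps_t, the
one-step-ahead conditional mean is
  E[X_{t+1} | X_t, ...] = c + sum_i phi_i X_{t+1-i}.
Substitute known values:
  E[X_{t+1} | ...] = (0.121) * (-6)
                   = -0.7260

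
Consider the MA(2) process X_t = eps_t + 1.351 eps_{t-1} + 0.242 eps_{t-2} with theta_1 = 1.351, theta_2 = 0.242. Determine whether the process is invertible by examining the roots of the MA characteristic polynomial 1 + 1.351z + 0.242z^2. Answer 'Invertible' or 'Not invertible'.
\text{Not invertible}

The MA(q) characteristic polynomial is P(z) = 1 + 1.351z + 0.242z^2.
Invertibility requires all roots to lie outside the unit circle, i.e. |z| > 1 for every root.
Set 1 + (1.351) z + (0.242) z^2 = 0, i.e. a z^2 + b z + c = 0 with a = 0.242, b = 1.351, c = 1.
Discriminant D = b^2 - 4ac = (1.351)^2 - 4*(0.242)*1 = 1.825201 - (0.968) = 0.857201.
D >= 0, so the roots are real: z = (-b +/- sqrt(D)) / (2a) = (-1.351 +/- 0.925851) / (0.484).
  z_1 = (-1.351 + 0.925851) / (0.484) = -0.8784,   |z_1| = 0.8784.
  z_2 = (-1.351 - 0.925851) / (0.484) = -4.7042,   |z_2| = 4.7042.
Moduli of all roots: 0.8784, 4.7042.
All moduli strictly greater than 1? No.
Verdict: Not invertible.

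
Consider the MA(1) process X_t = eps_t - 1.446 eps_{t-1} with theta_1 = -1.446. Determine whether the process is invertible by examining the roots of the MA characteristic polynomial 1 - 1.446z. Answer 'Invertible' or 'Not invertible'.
\text{Not invertible}

The MA(q) characteristic polynomial is P(z) = 1 - 1.446z.
Invertibility requires all roots to lie outside the unit circle, i.e. |z| > 1 for every root.
This is linear in z: 1 + (-1.446) z = 0  =>  z = -1/(-1.446) = 0.691563,  |z| = 0.691563.
Moduli of all roots: 0.6916.
All moduli strictly greater than 1? No.
Verdict: Not invertible.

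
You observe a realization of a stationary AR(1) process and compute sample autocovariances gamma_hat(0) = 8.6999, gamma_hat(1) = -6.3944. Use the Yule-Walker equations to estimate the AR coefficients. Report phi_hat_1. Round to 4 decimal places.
\hat\phi_{1} = -0.7350

The Yule-Walker equations for an AR(p) process read, in matrix form,
  Gamma_p phi = r_p,   with   (Gamma_p)_{ij} = gamma(|i - j|),
                       (r_p)_i = gamma(i),   i,j = 1..p.
Substitute the sample gammas (Toeplitz matrix and right-hand side of size 1):
  Gamma_p = [[8.6999]]
  r_p     = [-6.3944]
With p = 1 this is the single equation gamma(0) phi_1 = gamma(1):
  phi_hat_1 = gamma(1) / gamma(0) = -6.3944 / 8.6999 = -0.7350.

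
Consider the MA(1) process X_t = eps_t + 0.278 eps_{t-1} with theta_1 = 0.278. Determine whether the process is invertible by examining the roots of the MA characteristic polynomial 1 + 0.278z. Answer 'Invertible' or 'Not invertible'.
\text{Invertible}

The MA(q) characteristic polynomial is P(z) = 1 + 0.278z.
Invertibility requires all roots to lie outside the unit circle, i.e. |z| > 1 for every root.
This is linear in z: 1 + (0.278) z = 0  =>  z = -1/(0.278) = -3.597122,  |z| = 3.597122.
Moduli of all roots: 3.5971.
All moduli strictly greater than 1? Yes.
Verdict: Invertible.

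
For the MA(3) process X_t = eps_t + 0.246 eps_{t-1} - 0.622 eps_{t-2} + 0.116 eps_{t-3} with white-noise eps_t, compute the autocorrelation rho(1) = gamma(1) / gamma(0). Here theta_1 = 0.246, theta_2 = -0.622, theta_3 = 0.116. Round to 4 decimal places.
\rho(1) = 0.0143

For an MA(q) process with theta_0 = 1, the autocovariance is
  gamma(k) = sigma^2 * sum_{i=0..q-k} theta_i * theta_{i+k},
and rho(k) = gamma(k) / gamma(0). Sigma^2 cancels.
  numerator   = (1)*(0.246) + (0.246)*(-0.622) + (-0.622)*(0.116) = 0.020836.
  denominator = (1)^2 + (0.246)^2 + (-0.622)^2 + (0.116)^2 = 1.460856.
  rho(1) = 0.020836 / 1.460856 = 0.0143.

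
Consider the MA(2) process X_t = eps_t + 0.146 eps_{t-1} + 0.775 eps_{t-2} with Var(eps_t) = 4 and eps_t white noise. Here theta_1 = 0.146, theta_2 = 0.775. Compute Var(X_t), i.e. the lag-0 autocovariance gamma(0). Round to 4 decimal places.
\gamma(0) = 6.4878

For an MA(q) process X_t = eps_t + sum_i theta_i eps_{t-i} with
Var(eps_t) = sigma^2, the variance is
  gamma(0) = sigma^2 * (1 + sum_i theta_i^2).
  sum_i theta_i^2 = (0.146)^2 + (0.775)^2 = 0.021316 + 0.600625 = 0.621941.
  gamma(0) = 4 * (1 + 0.621941) = 4 * 1.621941 = 6.487764, which rounds to 6.4878.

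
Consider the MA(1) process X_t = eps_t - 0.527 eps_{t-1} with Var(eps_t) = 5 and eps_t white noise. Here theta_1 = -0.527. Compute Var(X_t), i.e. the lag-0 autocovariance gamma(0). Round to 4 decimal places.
\gamma(0) = 6.3886

For an MA(q) process X_t = eps_t + sum_i theta_i eps_{t-i} with
Var(eps_t) = sigma^2, the variance is
  gamma(0) = sigma^2 * (1 + sum_i theta_i^2).
  sum_i theta_i^2 = (-0.527)^2 = 0.277729.
  gamma(0) = 5 * (1 + 0.277729) = 5 * 1.277729 = 6.388645, which rounds to 6.3886.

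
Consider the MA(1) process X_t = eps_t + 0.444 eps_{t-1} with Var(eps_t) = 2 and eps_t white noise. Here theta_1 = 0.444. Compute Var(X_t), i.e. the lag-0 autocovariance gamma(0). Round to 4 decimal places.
\gamma(0) = 2.3943

For an MA(q) process X_t = eps_t + sum_i theta_i eps_{t-i} with
Var(eps_t) = sigma^2, the variance is
  gamma(0) = sigma^2 * (1 + sum_i theta_i^2).
  sum_i theta_i^2 = (0.444)^2 = 0.197136.
  gamma(0) = 2 * (1 + 0.197136) = 2 * 1.197136 = 2.394272, which rounds to 2.3943.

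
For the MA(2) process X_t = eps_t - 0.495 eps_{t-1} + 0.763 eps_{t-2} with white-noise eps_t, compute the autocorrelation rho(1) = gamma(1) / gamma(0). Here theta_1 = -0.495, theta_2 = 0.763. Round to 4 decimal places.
\rho(1) = -0.4776

For an MA(q) process with theta_0 = 1, the autocovariance is
  gamma(k) = sigma^2 * sum_{i=0..q-k} theta_i * theta_{i+k},
and rho(k) = gamma(k) / gamma(0). Sigma^2 cancels.
  numerator   = (1)*(-0.495) + (-0.495)*(0.763) = -0.872685.
  denominator = (1)^2 + (-0.495)^2 + (0.763)^2 = 1.827194.
  rho(1) = -0.872685 / 1.827194 = -0.4776.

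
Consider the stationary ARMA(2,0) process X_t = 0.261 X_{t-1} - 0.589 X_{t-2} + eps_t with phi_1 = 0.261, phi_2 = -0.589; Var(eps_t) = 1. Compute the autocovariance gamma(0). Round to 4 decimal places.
\gamma(0) = 1.5737

Multiply the model equation by X_{t-k} and take expectations. With theta_0 = psi_0 = 1 and psi_j the MA(infinity) weights, this gives
  gamma(k) - sum_i phi_i gamma(k-i) = c_k,
  c_k = sigma^2 * sum_{j=k..q} theta_j psi_{j-k}   (c_k = 0 for k > q),
using gamma(-m) = gamma(m).
Pure AR (q = 0): c_0 = sigma^2 = 1, c_k = 0 for k >= 1.
Equations for k = 0, 1, 2 (AR order 2, c_2 = 0):
  (E0) gamma(0) = phi_1 gamma(1) + phi_2 gamma(2) + c_0
  (E1) gamma(1) = phi_1 gamma(0) + phi_2 gamma(1) + c_1
  (E2) gamma(2) = phi_1 gamma(1) + phi_2 gamma(0)
From (E1): gamma(1) = A gamma(0) + B with
  A = phi_1 / (1 - phi_2) = 0.261 / 1.589 = 0.164254,   B = c_1 / (1 - phi_2) = 0 / 1.589 = 0.
Insert (E2) into (E0): gamma(0) (1 - phi_2^2) = phi_1 (1 + phi_2) gamma(1) + c_0.
  phi_1 (1 + phi_2) = (0.261)(0.411) = 0.107271,   1 - phi_2^2 = 0.653079.
Replace gamma(1) by A gamma(0) + B and collect gamma(0):
  gamma(0) [0.653079 - (0.107271)(0.164254)] = c_0 = 1
  gamma(0) * 0.635459 = 1
  gamma(0) = 1 / 0.635459 = 1.573665.
Therefore gamma(0) = 1.5737 (to 4 decimal places).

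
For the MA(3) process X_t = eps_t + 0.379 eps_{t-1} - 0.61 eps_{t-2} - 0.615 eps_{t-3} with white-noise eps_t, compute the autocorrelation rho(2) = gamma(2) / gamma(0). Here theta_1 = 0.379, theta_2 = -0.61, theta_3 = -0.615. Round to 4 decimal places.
\rho(2) = -0.4451

For an MA(q) process with theta_0 = 1, the autocovariance is
  gamma(k) = sigma^2 * sum_{i=0..q-k} theta_i * theta_{i+k},
and rho(k) = gamma(k) / gamma(0). Sigma^2 cancels.
  numerator   = (1)*(-0.61) + (0.379)*(-0.615) = -0.843085.
  denominator = (1)^2 + (0.379)^2 + (-0.61)^2 + (-0.615)^2 = 1.893966.
  rho(2) = -0.843085 / 1.893966 = -0.4451.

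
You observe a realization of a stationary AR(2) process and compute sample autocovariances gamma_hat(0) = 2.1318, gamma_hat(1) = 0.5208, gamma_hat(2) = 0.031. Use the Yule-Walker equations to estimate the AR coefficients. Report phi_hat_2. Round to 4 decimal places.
\hat\phi_{2} = -0.0480

The Yule-Walker equations for an AR(p) process read, in matrix form,
  Gamma_p phi = r_p,   with   (Gamma_p)_{ij} = gamma(|i - j|),
                       (r_p)_i = gamma(i),   i,j = 1..p.
Substitute the sample gammas (Toeplitz matrix and right-hand side of size 2):
  Gamma_p = [[2.1318, 0.5208], [0.5208, 2.1318]]
  r_p     = [0.5208, 0.031]
Written out:
  2.1318 phi_1 + 0.5208 phi_2 = 0.5208
  0.5208 phi_1 + 2.1318 phi_2 = 0.031
Solve by Cramer's rule:
  det = gamma(0)^2 - gamma(1)^2 = (2.1318)^2 - (0.5208)^2 = 4.54457124 - 0.27123264 = 4.2733386
  phi_hat_1 = [gamma(1) gamma(0) - gamma(1) gamma(2)] / det = [(0.5208)(2.1318) - (0.5208)(0.031)] / 4.2733386 = 1.09409664 / 4.2733386 = 0.256
  phi_hat_2 = [gamma(0) gamma(2) - gamma(1)^2] / det = [(2.1318)(0.031) - (0.5208)^2] / 4.2733386 = -0.20514684 / 4.2733386 = -0.048
So phi_hat = [0.2560, -0.0480].
Therefore phi_hat_2 = -0.0480.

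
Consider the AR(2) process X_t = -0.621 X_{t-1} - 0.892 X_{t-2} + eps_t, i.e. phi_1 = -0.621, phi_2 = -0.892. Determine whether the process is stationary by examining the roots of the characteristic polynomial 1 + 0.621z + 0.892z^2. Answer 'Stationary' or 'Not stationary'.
\text{Stationary}

The AR(p) characteristic polynomial is P(z) = 1 + 0.621z + 0.892z^2.
Stationarity requires all roots to lie outside the unit circle, i.e. |z| > 1 for every root.
Set 1 + (0.621) z + (0.892) z^2 = 0, i.e. a z^2 + b z + c = 0 with a = 0.892, b = 0.621, c = 1.
Discriminant D = b^2 - 4ac = (0.621)^2 - 4*(0.892)*1 = 0.385641 - (3.568) = -3.182359.
D < 0, so the roots are the complex-conjugate pair z = (-b +/- i sqrt(-D)) / (2a) = -0.3481 +/- 1i.
For a conjugate pair |z|^2 = z * conj(z) = (product of roots) = c/a = 1/(0.892) = 1.121076, so |z| = sqrt(1.121076) = 1.0588 for both roots.
Moduli of all roots: 1.0588, 1.0588.
All moduli strictly greater than 1? Yes.
Verdict: Stationary.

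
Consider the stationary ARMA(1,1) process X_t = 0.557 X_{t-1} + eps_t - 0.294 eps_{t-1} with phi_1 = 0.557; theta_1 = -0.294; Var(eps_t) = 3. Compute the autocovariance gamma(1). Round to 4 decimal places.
\gamma(1) = 0.9566

Multiply the model equation by X_{t-k} and take expectations. With theta_0 = psi_0 = 1 and psi_j the MA(infinity) weights, this gives
  gamma(k) - sum_i phi_i gamma(k-i) = c_k,
  c_k = sigma^2 * sum_{j=k..q} theta_j psi_{j-k}   (c_k = 0 for k > q),
using gamma(-m) = gamma(m).
psi-weights needed (psi_j = theta_j + sum_i phi_i psi_{j-i}):
  psi_1 = theta_1 + phi_1 = -0.294 + (0.557) = 0.263
Right-hand sides:
  c_0 = sigma^2 (1 + theta_1 psi_1) = 3 * (1 + (-0.294)(0.263)) = 3 * 0.922678 = 2.768034
  c_1 = sigma^2 theta_1 = 3 * (-0.294) = -0.882
  c_2 = 0
Equations for k = 0 and k = 1 (AR order 1):
  gamma(0) = phi_1 gamma(1) + c_0
  gamma(1) = phi_1 gamma(0) + c_1
Substituting the second into the first: gamma(0) (1 - phi_1^2) = c_0 + phi_1 c_1, so
  gamma(0) = (c_0 + phi_1 c_1) / (1 - phi_1^2) = (2.768034 + (0.557)(-0.882)) / (1 - (0.557)^2) = 2.27676 / 0.689751 = 3.300843.
  gamma(1) = phi_1 gamma(0) + c_1 = (0.557)(3.300843) + (-0.882) = 0.95657.
Therefore gamma(1) = 0.9566 (to 4 decimal places).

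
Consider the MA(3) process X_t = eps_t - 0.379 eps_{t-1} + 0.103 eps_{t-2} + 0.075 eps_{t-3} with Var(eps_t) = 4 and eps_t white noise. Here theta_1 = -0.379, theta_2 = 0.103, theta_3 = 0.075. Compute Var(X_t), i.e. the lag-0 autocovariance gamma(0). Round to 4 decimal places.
\gamma(0) = 4.6395

For an MA(q) process X_t = eps_t + sum_i theta_i eps_{t-i} with
Var(eps_t) = sigma^2, the variance is
  gamma(0) = sigma^2 * (1 + sum_i theta_i^2).
  sum_i theta_i^2 = (-0.379)^2 + (0.103)^2 + (0.075)^2 = 0.143641 + 0.010609 + 0.005625 = 0.159875.
  gamma(0) = 4 * (1 + 0.159875) = 4 * 1.159875 = 4.6395.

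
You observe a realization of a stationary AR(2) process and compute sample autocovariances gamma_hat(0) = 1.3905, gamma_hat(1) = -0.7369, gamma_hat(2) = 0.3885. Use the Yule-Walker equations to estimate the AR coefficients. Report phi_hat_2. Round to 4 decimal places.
\hat\phi_{2} = -0.0020

The Yule-Walker equations for an AR(p) process read, in matrix form,
  Gamma_p phi = r_p,   with   (Gamma_p)_{ij} = gamma(|i - j|),
                       (r_p)_i = gamma(i),   i,j = 1..p.
Substitute the sample gammas (Toeplitz matrix and right-hand side of size 2):
  Gamma_p = [[1.3905, -0.7369], [-0.7369, 1.3905]]
  r_p     = [-0.7369, 0.3885]
Written out:
  1.3905 phi_1 - 0.7369 phi_2 = -0.7369
  -0.7369 phi_1 + 1.3905 phi_2 = 0.3885
Solve by Cramer's rule:
  det = gamma(0)^2 - gamma(1)^2 = (1.3905)^2 - (-0.7369)^2 = 1.93349025 - 0.54302161 = 1.39046864
  phi_hat_1 = [gamma(1) gamma(0) - gamma(1) gamma(2)] / det = [(-0.7369)(1.3905) - (-0.7369)(0.3885)] / 1.39046864 = -0.7383738 / 1.39046864 = -0.531
  phi_hat_2 = [gamma(0) gamma(2) - gamma(1)^2] / det = [(1.3905)(0.3885) - (-0.7369)^2] / 1.39046864 = -0.00281236 / 1.39046864 = -0.002
So phi_hat = [-0.5310, -0.0020].
Therefore phi_hat_2 = -0.0020.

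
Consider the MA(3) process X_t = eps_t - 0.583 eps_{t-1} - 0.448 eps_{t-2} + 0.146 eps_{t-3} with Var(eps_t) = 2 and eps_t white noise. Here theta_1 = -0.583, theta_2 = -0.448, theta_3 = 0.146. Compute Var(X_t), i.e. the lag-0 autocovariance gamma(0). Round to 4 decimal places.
\gamma(0) = 3.1238

For an MA(q) process X_t = eps_t + sum_i theta_i eps_{t-i} with
Var(eps_t) = sigma^2, the variance is
  gamma(0) = sigma^2 * (1 + sum_i theta_i^2).
  sum_i theta_i^2 = (-0.583)^2 + (-0.448)^2 + (0.146)^2 = 0.339889 + 0.200704 + 0.021316 = 0.561909.
  gamma(0) = 2 * (1 + 0.561909) = 2 * 1.561909 = 3.123818, which rounds to 3.1238.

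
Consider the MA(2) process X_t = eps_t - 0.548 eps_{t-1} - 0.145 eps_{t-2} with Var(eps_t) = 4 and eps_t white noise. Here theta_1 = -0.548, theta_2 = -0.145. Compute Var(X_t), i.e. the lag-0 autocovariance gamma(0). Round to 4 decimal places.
\gamma(0) = 5.2853

For an MA(q) process X_t = eps_t + sum_i theta_i eps_{t-i} with
Var(eps_t) = sigma^2, the variance is
  gamma(0) = sigma^2 * (1 + sum_i theta_i^2).
  sum_i theta_i^2 = (-0.548)^2 + (-0.145)^2 = 0.300304 + 0.021025 = 0.321329.
  gamma(0) = 4 * (1 + 0.321329) = 4 * 1.321329 = 5.285316, which rounds to 5.2853.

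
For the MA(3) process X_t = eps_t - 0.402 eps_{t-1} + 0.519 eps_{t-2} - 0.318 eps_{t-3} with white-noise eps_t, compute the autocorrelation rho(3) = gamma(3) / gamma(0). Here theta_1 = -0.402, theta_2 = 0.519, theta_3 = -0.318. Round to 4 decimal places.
\rho(3) = -0.2076

For an MA(q) process with theta_0 = 1, the autocovariance is
  gamma(k) = sigma^2 * sum_{i=0..q-k} theta_i * theta_{i+k},
and rho(k) = gamma(k) / gamma(0). Sigma^2 cancels.
  numerator   = (1)*(-0.318) = -0.318.
  denominator = (1)^2 + (-0.402)^2 + (0.519)^2 + (-0.318)^2 = 1.532089.
  rho(3) = -0.318 / 1.532089 = -0.2076.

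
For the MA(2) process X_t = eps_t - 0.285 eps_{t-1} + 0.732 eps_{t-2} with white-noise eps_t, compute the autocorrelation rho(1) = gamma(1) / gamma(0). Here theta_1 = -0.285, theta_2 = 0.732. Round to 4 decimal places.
\rho(1) = -0.3053

For an MA(q) process with theta_0 = 1, the autocovariance is
  gamma(k) = sigma^2 * sum_{i=0..q-k} theta_i * theta_{i+k},
and rho(k) = gamma(k) / gamma(0). Sigma^2 cancels.
  numerator   = (1)*(-0.285) + (-0.285)*(0.732) = -0.49362.
  denominator = (1)^2 + (-0.285)^2 + (0.732)^2 = 1.617049.
  rho(1) = -0.49362 / 1.617049 = -0.3053.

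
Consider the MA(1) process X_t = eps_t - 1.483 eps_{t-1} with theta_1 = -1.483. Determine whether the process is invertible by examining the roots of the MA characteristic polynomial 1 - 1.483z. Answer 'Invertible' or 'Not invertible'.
\text{Not invertible}

The MA(q) characteristic polynomial is P(z) = 1 - 1.483z.
Invertibility requires all roots to lie outside the unit circle, i.e. |z| > 1 for every root.
This is linear in z: 1 + (-1.483) z = 0  =>  z = -1/(-1.483) = 0.674309,  |z| = 0.674309.
Moduli of all roots: 0.6743.
All moduli strictly greater than 1? No.
Verdict: Not invertible.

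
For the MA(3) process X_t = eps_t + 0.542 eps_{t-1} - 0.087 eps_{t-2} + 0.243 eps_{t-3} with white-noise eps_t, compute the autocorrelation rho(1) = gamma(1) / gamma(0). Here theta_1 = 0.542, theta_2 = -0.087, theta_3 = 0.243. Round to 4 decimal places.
\rho(1) = 0.3482

For an MA(q) process with theta_0 = 1, the autocovariance is
  gamma(k) = sigma^2 * sum_{i=0..q-k} theta_i * theta_{i+k},
and rho(k) = gamma(k) / gamma(0). Sigma^2 cancels.
  numerator   = (1)*(0.542) + (0.542)*(-0.087) + (-0.087)*(0.243) = 0.473705.
  denominator = (1)^2 + (0.542)^2 + (-0.087)^2 + (0.243)^2 = 1.360382.
  rho(1) = 0.473705 / 1.360382 = 0.3482.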